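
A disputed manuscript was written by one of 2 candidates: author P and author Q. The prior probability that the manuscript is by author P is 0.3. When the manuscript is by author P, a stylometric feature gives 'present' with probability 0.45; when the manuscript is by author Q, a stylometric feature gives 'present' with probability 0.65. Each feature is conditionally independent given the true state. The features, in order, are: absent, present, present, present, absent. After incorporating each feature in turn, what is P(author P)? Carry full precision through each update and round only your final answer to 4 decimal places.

After 'absent': P(author P) = 0.55·0.3000 / (0.55·0.3000 + 0.35·0.7000) ≈ 0.4024
After 'present': P(author P) = 0.45·0.4024 / (0.45·0.4024 + 0.65·0.5976) ≈ 0.3180
After 'present': P(author P) = 0.45·0.3180 / (0.45·0.3180 + 0.65·0.6820) ≈ 0.2440
After 'present': P(author P) = 0.45·0.2440 / (0.45·0.2440 + 0.65·0.7560) ≈ 0.1827
After 'absent': P(author P) = 0.55·0.1827 / (0.55·0.1827 + 0.35·0.8173) ≈ 0.2599

0.2599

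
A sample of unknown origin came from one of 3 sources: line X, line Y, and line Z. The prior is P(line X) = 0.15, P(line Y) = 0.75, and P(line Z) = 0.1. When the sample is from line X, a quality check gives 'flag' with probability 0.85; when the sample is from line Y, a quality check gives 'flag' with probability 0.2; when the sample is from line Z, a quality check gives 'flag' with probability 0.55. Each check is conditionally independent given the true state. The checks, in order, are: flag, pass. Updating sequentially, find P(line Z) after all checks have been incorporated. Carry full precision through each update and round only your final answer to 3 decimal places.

0.151

Apply Bayes' rule sequentially, carrying P(line Z) forward.
After 'flag': normaliser = 0.85·0.1500 + 0.2·0.7500 + 0.55·0.1000; P(line X) ≈ 0.3835, P(line Y) ≈ 0.4511, P(line Z) ≈ 0.1654
After 'pass': normaliser = 0.15·0.3835 + 0.8·0.4511 + 0.45·0.1654; P(line X) ≈ 0.1167, P(line Y) ≈ 0.7323, P(line Z) ≈ 0.1510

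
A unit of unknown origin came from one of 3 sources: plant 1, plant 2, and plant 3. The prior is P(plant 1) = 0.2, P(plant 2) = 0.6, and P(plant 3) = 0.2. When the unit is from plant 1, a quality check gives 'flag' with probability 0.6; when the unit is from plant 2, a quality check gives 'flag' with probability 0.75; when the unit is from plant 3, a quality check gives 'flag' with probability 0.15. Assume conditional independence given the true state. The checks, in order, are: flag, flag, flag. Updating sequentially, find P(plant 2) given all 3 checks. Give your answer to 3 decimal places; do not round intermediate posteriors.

Apply Bayes' rule sequentially, carrying P(plant 2) forward.
After 'flag': normaliser = 0.6·0.2000 + 0.75·0.6000 + 0.15·0.2000; P(plant 1) ≈ 0.2000, P(plant 2) ≈ 0.7500, P(plant 3) ≈ 0.0500
After 'flag': normaliser = 0.6·0.2000 + 0.75·0.7500 + 0.15·0.0500; P(plant 1) ≈ 0.1739, P(plant 2) ≈ 0.8152, P(plant 3) ≈ 0.0109
After 'flag': normaliser = 0.6·0.1739 + 0.75·0.8152 + 0.15·0.0109; P(plant 1) ≈ 0.1455, P(plant 2) ≈ 0.8523, P(plant 3) ≈ 0.0023

0.852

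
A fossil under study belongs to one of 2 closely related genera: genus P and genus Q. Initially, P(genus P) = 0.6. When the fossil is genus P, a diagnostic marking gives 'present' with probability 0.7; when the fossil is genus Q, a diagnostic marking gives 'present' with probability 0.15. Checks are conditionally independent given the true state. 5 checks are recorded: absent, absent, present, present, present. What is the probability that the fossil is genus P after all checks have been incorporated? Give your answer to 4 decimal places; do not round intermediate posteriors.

0.9500

After 'absent': P(genus P) = 0.3·0.6000 / (0.3·0.6000 + 0.85·0.4000) ≈ 0.3462
After 'absent': P(genus P) = 0.3·0.3462 / (0.3·0.3462 + 0.85·0.6538) ≈ 0.1574
After 'present': P(genus P) = 0.7·0.1574 / (0.7·0.1574 + 0.15·0.8426) ≈ 0.4658
After 'present': P(genus P) = 0.7·0.4658 / (0.7·0.4658 + 0.15·0.5342) ≈ 0.8027
After 'present': P(genus P) = 0.7·0.8027 / (0.7·0.8027 + 0.15·0.1973) ≈ 0.9500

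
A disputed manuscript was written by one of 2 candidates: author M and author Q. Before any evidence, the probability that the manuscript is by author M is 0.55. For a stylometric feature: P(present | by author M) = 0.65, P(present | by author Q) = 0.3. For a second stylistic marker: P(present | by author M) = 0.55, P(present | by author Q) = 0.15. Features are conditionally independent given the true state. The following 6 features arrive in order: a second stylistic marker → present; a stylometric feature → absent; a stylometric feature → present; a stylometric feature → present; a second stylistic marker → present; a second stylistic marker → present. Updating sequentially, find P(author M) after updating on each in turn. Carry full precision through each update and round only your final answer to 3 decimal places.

0.993

After a second stylistic marker='present': P(author M) = 0.55·0.5500 / (0.55·0.5500 + 0.15·0.4500) ≈ 0.8176
After a stylometric feature='absent': P(author M) = 0.35·0.8176 / (0.35·0.8176 + 0.7·0.1824) ≈ 0.6914
After a stylometric feature='present': P(author M) = 0.65·0.6914 / (0.65·0.6914 + 0.3·0.3086) ≈ 0.8292
After a stylometric feature='present': P(author M) = 0.65·0.8292 / (0.65·0.8292 + 0.3·0.1708) ≈ 0.9132
After a second stylistic marker='present': P(author M) = 0.55·0.9132 / (0.55·0.9132 + 0.15·0.0868) ≈ 0.9747
After a second stylistic marker='present': P(author M) = 0.55·0.9747 / (0.55·0.9747 + 0.15·0.0253) ≈ 0.9930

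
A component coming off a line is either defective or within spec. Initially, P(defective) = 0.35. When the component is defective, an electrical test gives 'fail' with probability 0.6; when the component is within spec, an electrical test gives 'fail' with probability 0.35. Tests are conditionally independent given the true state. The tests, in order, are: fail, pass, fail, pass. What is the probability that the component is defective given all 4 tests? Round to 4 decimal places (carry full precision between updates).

After 'fail': P(defective) = 0.6·0.3500 / (0.6·0.3500 + 0.35·0.6500) ≈ 0.4800
After 'pass': P(defective) = 0.4·0.4800 / (0.4·0.4800 + 0.65·0.5200) ≈ 0.3623
After 'fail': P(defective) = 0.6·0.3623 / (0.6·0.3623 + 0.35·0.6377) ≈ 0.4934
After 'pass': P(defective) = 0.4·0.4934 / (0.4·0.4934 + 0.65·0.5066) ≈ 0.3747

0.3747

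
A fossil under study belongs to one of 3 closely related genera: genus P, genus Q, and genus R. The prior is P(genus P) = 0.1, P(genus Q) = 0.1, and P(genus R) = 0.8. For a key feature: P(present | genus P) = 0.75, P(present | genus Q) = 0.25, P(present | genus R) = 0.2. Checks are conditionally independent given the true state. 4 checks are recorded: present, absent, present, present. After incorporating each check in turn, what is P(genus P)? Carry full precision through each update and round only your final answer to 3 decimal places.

After 'present': normaliser = 0.75·0.1000 + 0.25·0.1000 + 0.2·0.8000; P(genus P) ≈ 0.2885, P(genus Q) ≈ 0.0962, P(genus R) ≈ 0.6154
After 'absent': normaliser = 0.25·0.2885 + 0.75·0.0962 + 0.8·0.6154; P(genus P) ≈ 0.1133, P(genus Q) ≈ 0.1133, P(genus R) ≈ 0.7734
After 'present': normaliser = 0.75·0.1133 + 0.25·0.1133 + 0.2·0.7734; P(genus P) ≈ 0.3171, P(genus Q) ≈ 0.1057, P(genus R) ≈ 0.5772
After 'present': normaliser = 0.75·0.3171 + 0.25·0.1057 + 0.2·0.5772; P(genus P) ≈ 0.6263, P(genus Q) ≈ 0.0696, P(genus R) ≈ 0.3041

0.626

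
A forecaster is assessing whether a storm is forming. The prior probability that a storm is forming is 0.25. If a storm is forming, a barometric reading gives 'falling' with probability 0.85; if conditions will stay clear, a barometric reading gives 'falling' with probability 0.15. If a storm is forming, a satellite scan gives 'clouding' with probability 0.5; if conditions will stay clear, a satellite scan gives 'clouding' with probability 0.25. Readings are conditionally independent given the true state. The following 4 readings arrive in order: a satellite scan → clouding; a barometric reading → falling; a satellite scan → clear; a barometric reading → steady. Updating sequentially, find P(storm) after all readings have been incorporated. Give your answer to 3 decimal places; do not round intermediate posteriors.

After a satellite scan='clouding': P(storm) = 0.5·0.2500 / (0.5·0.2500 + 0.25·0.7500) ≈ 0.4000
After a barometric reading='falling': P(storm) = 0.85·0.4000 / (0.85·0.4000 + 0.15·0.6000) ≈ 0.7907
After a satellite scan='clear': P(storm) = 0.5·0.7907 / (0.5·0.7907 + 0.75·0.2093) ≈ 0.7158
After a barometric reading='steady': P(storm) = 0.15·0.7158 / (0.15·0.7158 + 0.85·0.2842) ≈ 0.3077

0.308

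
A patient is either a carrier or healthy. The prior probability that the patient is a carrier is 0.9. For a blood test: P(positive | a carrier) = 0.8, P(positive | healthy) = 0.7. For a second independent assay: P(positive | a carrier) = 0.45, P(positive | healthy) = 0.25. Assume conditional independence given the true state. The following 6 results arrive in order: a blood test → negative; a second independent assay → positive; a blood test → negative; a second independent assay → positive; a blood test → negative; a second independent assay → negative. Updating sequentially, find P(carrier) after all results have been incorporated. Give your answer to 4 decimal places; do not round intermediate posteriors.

0.8637

After a blood test='negative': P(carrier) = 0.2·0.9000 / (0.2·0.9000 + 0.3·0.1000) ≈ 0.8571
After a second independent assay='positive': P(carrier) = 0.45·0.8571 / (0.45·0.8571 + 0.25·0.1429) ≈ 0.9153
After a blood test='negative': P(carrier) = 0.2·0.9153 / (0.2·0.9153 + 0.3·0.0847) ≈ 0.8780
After a second independent assay='positive': P(carrier) = 0.45·0.8780 / (0.45·0.8780 + 0.25·0.1220) ≈ 0.9284
After a blood test='negative': P(carrier) = 0.2·0.9284 / (0.2·0.9284 + 0.3·0.0716) ≈ 0.8963
After a second independent assay='negative': P(carrier) = 0.55·0.8963 / (0.55·0.8963 + 0.75·0.1037) ≈ 0.8637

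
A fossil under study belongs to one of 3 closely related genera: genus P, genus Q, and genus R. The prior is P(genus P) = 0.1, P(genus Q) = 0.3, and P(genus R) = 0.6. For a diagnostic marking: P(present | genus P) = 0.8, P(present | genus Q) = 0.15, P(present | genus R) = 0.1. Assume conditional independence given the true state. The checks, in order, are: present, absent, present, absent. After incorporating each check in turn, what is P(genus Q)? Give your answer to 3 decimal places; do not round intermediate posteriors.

Apply Bayes' rule sequentially, carrying P(genus Q) forward.
After 'present': normaliser = 0.8·0.1000 + 0.15·0.3000 + 0.1·0.6000; P(genus P) ≈ 0.4324, P(genus Q) ≈ 0.2432, P(genus R) ≈ 0.3243
After 'absent': normaliser = 0.2·0.4324 + 0.85·0.2432 + 0.9·0.3243; P(genus P) ≈ 0.1478, P(genus Q) ≈ 0.3533, P(genus R) ≈ 0.4988
After 'present': normaliser = 0.8·0.1478 + 0.15·0.3533 + 0.1·0.4988; P(genus P) ≈ 0.5347, P(genus Q) ≈ 0.2397, P(genus R) ≈ 0.2256
After 'absent': normaliser = 0.2·0.5347 + 0.85·0.2397 + 0.9·0.2256; P(genus P) ≈ 0.2082, P(genus Q) ≈ 0.3966, P(genus R) ≈ 0.3952

0.397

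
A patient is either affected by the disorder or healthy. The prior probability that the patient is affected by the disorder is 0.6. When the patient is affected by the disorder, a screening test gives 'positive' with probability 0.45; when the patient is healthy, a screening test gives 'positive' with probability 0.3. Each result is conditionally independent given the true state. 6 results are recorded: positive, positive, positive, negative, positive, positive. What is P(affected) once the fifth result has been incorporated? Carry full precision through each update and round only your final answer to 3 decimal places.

Apply Bayes' rule sequentially, carrying P(affected) forward.
After 'positive': P(affected) = 0.45·0.6000 / (0.45·0.6000 + 0.3·0.4000) ≈ 0.6923
After 'positive': P(affected) = 0.45·0.6923 / (0.45·0.6923 + 0.3·0.3077) ≈ 0.7714
After 'positive': P(affected) = 0.45·0.7714 / (0.45·0.7714 + 0.3·0.2286) ≈ 0.8351
After 'negative': P(affected) = 0.55·0.8351 / (0.55·0.8351 + 0.7·0.1649) ≈ 0.7991
After 'positive': P(affected) = 0.45·0.7991 / (0.45·0.7991 + 0.3·0.2009) ≈ 0.8565

0.856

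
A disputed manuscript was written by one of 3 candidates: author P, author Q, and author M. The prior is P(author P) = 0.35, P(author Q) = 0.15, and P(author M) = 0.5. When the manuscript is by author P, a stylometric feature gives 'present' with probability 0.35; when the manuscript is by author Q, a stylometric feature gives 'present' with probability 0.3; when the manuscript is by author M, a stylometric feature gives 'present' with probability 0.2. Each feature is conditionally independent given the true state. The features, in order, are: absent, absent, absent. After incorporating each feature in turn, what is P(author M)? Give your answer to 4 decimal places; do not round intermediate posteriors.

0.6343

After 'absent': normaliser = 0.65·0.3500 + 0.7·0.1500 + 0.8·0.5000; P(author P) ≈ 0.3106, P(author Q) ≈ 0.1433, P(author M) ≈ 0.5461
After 'absent': normaliser = 0.65·0.3106 + 0.7·0.1433 + 0.8·0.5461; P(author P) ≈ 0.2731, P(author Q) ≈ 0.1358, P(author M) ≈ 0.5911
After 'absent': normaliser = 0.65·0.2731 + 0.7·0.1358 + 0.8·0.5911; P(author P) ≈ 0.2382, P(author Q) ≈ 0.1275, P(author M) ≈ 0.6343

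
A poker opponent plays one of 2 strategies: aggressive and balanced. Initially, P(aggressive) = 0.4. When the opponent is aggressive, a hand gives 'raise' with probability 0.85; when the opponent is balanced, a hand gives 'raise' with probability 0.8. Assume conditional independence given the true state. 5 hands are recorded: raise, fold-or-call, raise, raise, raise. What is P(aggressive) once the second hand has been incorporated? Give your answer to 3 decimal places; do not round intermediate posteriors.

0.347

After 'raise': P(aggressive) = 0.85·0.4000 / (0.85·0.4000 + 0.8·0.6000) ≈ 0.4146
After 'fold-or-call': P(aggressive) = 0.15·0.4146 / (0.15·0.4146 + 0.2·0.5854) ≈ 0.3469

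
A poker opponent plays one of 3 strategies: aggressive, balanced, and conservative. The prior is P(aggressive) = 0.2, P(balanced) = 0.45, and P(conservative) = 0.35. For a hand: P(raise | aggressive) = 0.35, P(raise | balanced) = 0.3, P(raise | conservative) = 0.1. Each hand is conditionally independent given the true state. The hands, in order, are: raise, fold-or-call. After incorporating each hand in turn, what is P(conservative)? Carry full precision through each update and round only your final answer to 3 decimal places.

0.184

After 'raise': normaliser = 0.35·0.2000 + 0.3·0.4500 + 0.1·0.3500; P(aggressive) ≈ 0.2917, P(balanced) ≈ 0.5625, P(conservative) ≈ 0.1458
After 'fold-or-call': normaliser = 0.65·0.2917 + 0.7·0.5625 + 0.9·0.1458; P(aggressive) ≈ 0.2653, P(balanced) ≈ 0.5510, P(conservative) ≈ 0.1837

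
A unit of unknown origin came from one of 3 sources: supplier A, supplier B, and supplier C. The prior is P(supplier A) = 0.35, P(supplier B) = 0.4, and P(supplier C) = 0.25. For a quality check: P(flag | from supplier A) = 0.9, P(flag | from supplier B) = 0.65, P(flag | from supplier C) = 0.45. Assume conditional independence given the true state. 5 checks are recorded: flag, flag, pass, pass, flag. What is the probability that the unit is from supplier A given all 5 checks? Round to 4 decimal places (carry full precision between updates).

After 'flag': normaliser = 0.9·0.3500 + 0.65·0.4000 + 0.45·0.2500; P(supplier A) ≈ 0.4582, P(supplier B) ≈ 0.3782, P(supplier C) ≈ 0.1636
After 'flag': normaliser = 0.9·0.4582 + 0.65·0.3782 + 0.45·0.1636; P(supplier A) ≈ 0.5635, P(supplier B) ≈ 0.3359, P(supplier C) ≈ 0.1006
After 'pass': normaliser = 0.1·0.5635 + 0.35·0.3359 + 0.55·0.1006; P(supplier A) ≈ 0.2458, P(supplier B) ≈ 0.5128, P(supplier C) ≈ 0.2414
After 'pass': normaliser = 0.1·0.2458 + 0.35·0.5128 + 0.55·0.2414; P(supplier A) ≈ 0.0730, P(supplier B) ≈ 0.5329, P(supplier C) ≈ 0.3942
After 'flag': normaliser = 0.9·0.0730 + 0.65·0.5329 + 0.45·0.3942; P(supplier A) ≈ 0.1114, P(supplier B) ≈ 0.5876, P(supplier C) ≈ 0.3009

0.1114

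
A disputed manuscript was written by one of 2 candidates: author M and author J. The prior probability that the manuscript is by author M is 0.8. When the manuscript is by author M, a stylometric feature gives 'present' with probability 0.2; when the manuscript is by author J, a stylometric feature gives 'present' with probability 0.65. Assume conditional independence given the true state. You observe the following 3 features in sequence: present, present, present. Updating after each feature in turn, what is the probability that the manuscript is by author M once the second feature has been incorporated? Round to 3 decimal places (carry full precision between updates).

After 'present': P(author M) = 0.2·0.8000 / (0.2·0.8000 + 0.65·0.2000) ≈ 0.5517
After 'present': P(author M) = 0.2·0.5517 / (0.2·0.5517 + 0.65·0.4483) ≈ 0.2747

0.275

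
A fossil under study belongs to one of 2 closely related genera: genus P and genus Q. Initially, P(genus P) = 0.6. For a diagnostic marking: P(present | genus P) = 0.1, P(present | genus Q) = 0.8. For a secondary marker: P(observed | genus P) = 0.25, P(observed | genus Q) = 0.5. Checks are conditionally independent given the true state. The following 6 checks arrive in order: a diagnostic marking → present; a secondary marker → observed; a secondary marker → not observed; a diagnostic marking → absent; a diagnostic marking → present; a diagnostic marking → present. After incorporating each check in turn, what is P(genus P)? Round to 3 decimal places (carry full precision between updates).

Apply Bayes' rule sequentially, carrying P(genus P) forward.
After a diagnostic marking='present': P(genus P) = 0.1·0.6000 / (0.1·0.6000 + 0.8·0.4000) ≈ 0.1579
After a secondary marker='observed': P(genus P) = 0.25·0.1579 / (0.25·0.1579 + 0.5·0.8421) ≈ 0.0857
After a secondary marker='not observed': P(genus P) = 0.75·0.0857 / (0.75·0.0857 + 0.5·0.9143) ≈ 0.1233
After a diagnostic marking='absent': P(genus P) = 0.9·0.1233 / (0.9·0.1233 + 0.2·0.8767) ≈ 0.3876
After a diagnostic marking='present': P(genus P) = 0.1·0.3876 / (0.1·0.3876 + 0.8·0.6124) ≈ 0.0733
After a diagnostic marking='present': P(genus P) = 0.1·0.0733 / (0.1·0.0733 + 0.8·0.9267) ≈ 0.0098

0.010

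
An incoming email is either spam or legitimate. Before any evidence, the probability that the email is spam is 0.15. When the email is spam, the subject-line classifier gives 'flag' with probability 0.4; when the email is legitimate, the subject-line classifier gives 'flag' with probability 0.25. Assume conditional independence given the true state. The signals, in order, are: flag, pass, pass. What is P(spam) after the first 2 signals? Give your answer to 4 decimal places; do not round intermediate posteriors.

After 'flag': P(spam) = 0.4·0.1500 / (0.4·0.1500 + 0.25·0.8500) ≈ 0.2202
After 'pass': P(spam) = 0.6·0.2202 / (0.6·0.2202 + 0.75·0.7798) ≈ 0.1843

0.1843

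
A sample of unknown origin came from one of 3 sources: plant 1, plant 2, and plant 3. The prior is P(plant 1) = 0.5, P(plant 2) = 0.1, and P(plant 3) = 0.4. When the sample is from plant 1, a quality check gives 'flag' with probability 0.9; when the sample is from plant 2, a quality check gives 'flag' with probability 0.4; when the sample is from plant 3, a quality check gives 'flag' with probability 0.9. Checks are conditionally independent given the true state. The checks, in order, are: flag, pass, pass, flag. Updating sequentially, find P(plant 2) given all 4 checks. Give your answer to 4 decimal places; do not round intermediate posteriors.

0.4414

Apply Bayes' rule sequentially, carrying P(plant 2) forward.
After 'flag': normaliser = 0.9·0.5000 + 0.4·0.1000 + 0.9·0.4000; P(plant 1) ≈ 0.5294, P(plant 2) ≈ 0.0471, P(plant 3) ≈ 0.4235
After 'pass': normaliser = 0.1·0.5294 + 0.6·0.0471 + 0.1·0.4235; P(plant 1) ≈ 0.4286, P(plant 2) ≈ 0.2286, P(plant 3) ≈ 0.3429
After 'pass': normaliser = 0.1·0.4286 + 0.6·0.2286 + 0.1·0.3429; P(plant 1) ≈ 0.2000, P(plant 2) ≈ 0.6400, P(plant 3) ≈ 0.1600
After 'flag': normaliser = 0.9·0.2000 + 0.4·0.6400 + 0.9·0.1600; P(plant 1) ≈ 0.3103, P(plant 2) ≈ 0.4414, P(plant 3) ≈ 0.2483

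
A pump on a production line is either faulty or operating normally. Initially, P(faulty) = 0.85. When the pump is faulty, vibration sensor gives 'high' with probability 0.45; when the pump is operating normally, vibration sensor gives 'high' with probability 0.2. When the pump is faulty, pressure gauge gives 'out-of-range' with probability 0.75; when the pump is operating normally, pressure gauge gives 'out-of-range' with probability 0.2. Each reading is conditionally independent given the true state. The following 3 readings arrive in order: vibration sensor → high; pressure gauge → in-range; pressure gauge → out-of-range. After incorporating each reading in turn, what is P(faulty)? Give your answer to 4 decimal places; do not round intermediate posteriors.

0.9373

After vibration sensor='high': P(faulty) = 0.45·0.8500 / (0.45·0.8500 + 0.2·0.1500) ≈ 0.9273
After pressure gauge='in-range': P(faulty) = 0.25·0.9273 / (0.25·0.9273 + 0.8·0.0727) ≈ 0.7994
After pressure gauge='out-of-range': P(faulty) = 0.75·0.7994 / (0.75·0.7994 + 0.2·0.2006) ≈ 0.9373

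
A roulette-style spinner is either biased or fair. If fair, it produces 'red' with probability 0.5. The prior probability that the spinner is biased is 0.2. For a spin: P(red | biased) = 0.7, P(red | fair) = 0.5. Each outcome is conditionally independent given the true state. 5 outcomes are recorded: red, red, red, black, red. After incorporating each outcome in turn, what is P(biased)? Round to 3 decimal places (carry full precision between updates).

After 'red': P(biased) = 0.7·0.2000 / (0.7·0.2000 + 0.5·0.8000) ≈ 0.2593
After 'red': P(biased) = 0.7·0.2593 / (0.7·0.2593 + 0.5·0.7407) ≈ 0.3289
After 'red': P(biased) = 0.7·0.3289 / (0.7·0.3289 + 0.5·0.6711) ≈ 0.4069
After 'black': P(biased) = 0.3·0.4069 / (0.3·0.4069 + 0.5·0.5931) ≈ 0.2916
After 'red': P(biased) = 0.7·0.2916 / (0.7·0.2916 + 0.5·0.7084) ≈ 0.3656

0.366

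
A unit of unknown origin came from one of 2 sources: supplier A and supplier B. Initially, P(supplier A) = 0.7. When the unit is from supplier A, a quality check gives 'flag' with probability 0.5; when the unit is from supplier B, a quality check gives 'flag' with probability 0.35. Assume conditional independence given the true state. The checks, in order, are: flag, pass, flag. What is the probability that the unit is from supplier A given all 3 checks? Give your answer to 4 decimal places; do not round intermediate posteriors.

After 'flag': P(supplier A) = 0.5·0.7000 / (0.5·0.7000 + 0.35·0.3000) ≈ 0.7692
After 'pass': P(supplier A) = 0.5·0.7692 / (0.5·0.7692 + 0.65·0.2308) ≈ 0.7194
After 'flag': P(supplier A) = 0.5·0.7194 / (0.5·0.7194 + 0.35·0.2806) ≈ 0.7855

0.7855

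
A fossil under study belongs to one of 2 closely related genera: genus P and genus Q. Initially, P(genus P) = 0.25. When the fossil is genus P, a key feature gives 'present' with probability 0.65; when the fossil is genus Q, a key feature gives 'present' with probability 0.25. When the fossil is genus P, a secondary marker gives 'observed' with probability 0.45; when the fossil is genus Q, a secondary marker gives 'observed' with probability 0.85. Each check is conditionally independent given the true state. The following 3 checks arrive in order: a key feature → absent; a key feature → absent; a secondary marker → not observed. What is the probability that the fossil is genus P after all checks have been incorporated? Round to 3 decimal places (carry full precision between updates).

0.210

Each posterior becomes the prior for the next update.
After a key feature='absent': P(genus P) = 0.35·0.2500 / (0.35·0.2500 + 0.75·0.7500) ≈ 0.1346
After a key feature='absent': P(genus P) = 0.35·0.1346 / (0.35·0.1346 + 0.75·0.8654) ≈ 0.0677
After a secondary marker='not observed': P(genus P) = 0.55·0.0677 / (0.55·0.0677 + 0.15·0.9323) ≈ 0.2102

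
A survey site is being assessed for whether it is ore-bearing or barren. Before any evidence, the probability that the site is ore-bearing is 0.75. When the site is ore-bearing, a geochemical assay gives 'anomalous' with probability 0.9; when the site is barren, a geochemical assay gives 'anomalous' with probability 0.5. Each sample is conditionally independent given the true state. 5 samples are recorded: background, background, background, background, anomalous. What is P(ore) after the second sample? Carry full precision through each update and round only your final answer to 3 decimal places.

0.107

Apply Bayes' rule sequentially, carrying P(ore) forward.
After 'background': P(ore) = 0.1·0.7500 / (0.1·0.7500 + 0.5·0.2500) ≈ 0.3750
After 'background': P(ore) = 0.1·0.3750 / (0.1·0.3750 + 0.5·0.6250) ≈ 0.1071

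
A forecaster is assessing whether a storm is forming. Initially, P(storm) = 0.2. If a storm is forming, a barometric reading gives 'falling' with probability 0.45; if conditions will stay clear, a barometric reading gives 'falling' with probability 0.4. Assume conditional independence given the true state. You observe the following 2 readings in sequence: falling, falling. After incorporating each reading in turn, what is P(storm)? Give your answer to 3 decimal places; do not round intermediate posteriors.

After 'falling': P(storm) = 0.45·0.2000 / (0.45·0.2000 + 0.4·0.8000) ≈ 0.2195
After 'falling': P(storm) = 0.45·0.2195 / (0.45·0.2195 + 0.4·0.7805) ≈ 0.2404

0.240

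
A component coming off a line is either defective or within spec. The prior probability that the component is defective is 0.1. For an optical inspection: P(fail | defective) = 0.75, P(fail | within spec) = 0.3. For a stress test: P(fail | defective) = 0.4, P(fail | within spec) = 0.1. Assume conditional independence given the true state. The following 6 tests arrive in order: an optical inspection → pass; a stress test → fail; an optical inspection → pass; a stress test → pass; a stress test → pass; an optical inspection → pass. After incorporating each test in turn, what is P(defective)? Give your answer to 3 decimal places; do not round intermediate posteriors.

0.009

After an optical inspection='pass': P(defective) = 0.25·0.1000 / (0.25·0.1000 + 0.7·0.9000) ≈ 0.0382
After a stress test='fail': P(defective) = 0.4·0.0382 / (0.4·0.0382 + 0.1·0.9618) ≈ 0.1370
After an optical inspection='pass': P(defective) = 0.25·0.1370 / (0.25·0.1370 + 0.7·0.8630) ≈ 0.0536
After a stress test='pass': P(defective) = 0.6·0.0536 / (0.6·0.0536 + 0.9·0.9464) ≈ 0.0364
After a stress test='pass': P(defective) = 0.6·0.0364 / (0.6·0.0364 + 0.9·0.9636) ≈ 0.0246
After an optical inspection='pass': P(defective) = 0.25·0.0246 / (0.25·0.0246 + 0.7·0.9754) ≈ 0.0089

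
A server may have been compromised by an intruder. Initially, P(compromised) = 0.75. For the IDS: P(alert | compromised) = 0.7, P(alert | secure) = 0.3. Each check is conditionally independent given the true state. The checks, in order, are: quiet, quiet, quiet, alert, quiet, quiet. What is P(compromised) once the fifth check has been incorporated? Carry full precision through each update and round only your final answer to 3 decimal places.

0.191

Apply Bayes' rule sequentially, carrying P(compromised) forward.
After 'quiet': P(compromised) = 0.3·0.7500 / (0.3·0.7500 + 0.7·0.2500) ≈ 0.5625
After 'quiet': P(compromised) = 0.3·0.5625 / (0.3·0.5625 + 0.7·0.4375) ≈ 0.3553
After 'quiet': P(compromised) = 0.3·0.3553 / (0.3·0.3553 + 0.7·0.6447) ≈ 0.1910
After 'alert': P(compromised) = 0.7·0.1910 / (0.7·0.1910 + 0.3·0.8090) ≈ 0.3553
After 'quiet': P(compromised) = 0.3·0.3553 / (0.3·0.3553 + 0.7·0.6447) ≈ 0.1910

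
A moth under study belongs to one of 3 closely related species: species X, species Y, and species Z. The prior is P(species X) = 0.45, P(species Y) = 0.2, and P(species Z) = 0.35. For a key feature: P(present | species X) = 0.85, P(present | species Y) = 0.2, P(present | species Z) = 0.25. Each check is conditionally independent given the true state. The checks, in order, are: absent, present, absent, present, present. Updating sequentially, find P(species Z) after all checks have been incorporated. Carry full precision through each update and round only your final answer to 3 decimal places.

Each posterior becomes the prior for the next update.
After 'absent': normaliser = 0.15·0.4500 + 0.8·0.2000 + 0.75·0.3500; P(species X) ≈ 0.1378, P(species Y) ≈ 0.3265, P(species Z) ≈ 0.5357
After 'present': normaliser = 0.85·0.1378 + 0.2·0.3265 + 0.25·0.5357; P(species X) ≈ 0.3702, P(species Y) ≈ 0.2065, P(species Z) ≈ 0.4234
After 'absent': normaliser = 0.15·0.3702 + 0.8·0.2065 + 0.75·0.4234; P(species X) ≈ 0.1032, P(species Y) ≈ 0.3069, P(species Z) ≈ 0.5900
After 'present': normaliser = 0.85·0.1032 + 0.2·0.3069 + 0.25·0.5900; P(species X) ≈ 0.2957, P(species Y) ≈ 0.2070, P(species Z) ≈ 0.4974
After 'present': normaliser = 0.85·0.2957 + 0.2·0.2070 + 0.25·0.4974; P(species X) ≈ 0.6026, P(species Y) ≈ 0.0992, P(species Z) ≈ 0.2981

0.298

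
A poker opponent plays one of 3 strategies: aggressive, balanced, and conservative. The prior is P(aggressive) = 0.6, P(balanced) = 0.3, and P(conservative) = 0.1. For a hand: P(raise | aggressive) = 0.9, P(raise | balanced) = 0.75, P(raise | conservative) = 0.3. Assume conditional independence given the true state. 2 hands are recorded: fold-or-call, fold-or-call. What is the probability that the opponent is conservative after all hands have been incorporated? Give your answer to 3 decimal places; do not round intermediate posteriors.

0.664

Each posterior becomes the prior for the next update.
After 'fold-or-call': normaliser = 0.1·0.6000 + 0.25·0.3000 + 0.7·0.1000; P(aggressive) ≈ 0.2927, P(balanced) ≈ 0.3659, P(conservative) ≈ 0.3415
After 'fold-or-call': normaliser = 0.1·0.2927 + 0.25·0.3659 + 0.7·0.3415; P(aggressive) ≈ 0.0814, P(balanced) ≈ 0.2542, P(conservative) ≈ 0.6644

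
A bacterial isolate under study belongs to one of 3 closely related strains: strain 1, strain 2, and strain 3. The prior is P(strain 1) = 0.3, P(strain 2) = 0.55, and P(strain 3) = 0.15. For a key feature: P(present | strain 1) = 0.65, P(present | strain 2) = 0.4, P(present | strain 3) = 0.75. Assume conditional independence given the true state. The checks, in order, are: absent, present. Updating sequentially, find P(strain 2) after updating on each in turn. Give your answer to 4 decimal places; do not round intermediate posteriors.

After 'absent': normaliser = 0.35·0.3000 + 0.6·0.5500 + 0.25·0.1500; P(strain 1) ≈ 0.2222, P(strain 2) ≈ 0.6984, P(strain 3) ≈ 0.0794
After 'present': normaliser = 0.65·0.2222 + 0.4·0.6984 + 0.75·0.0794; P(strain 1) ≈ 0.2989, P(strain 2) ≈ 0.5780, P(strain 3) ≈ 0.1232

0.5780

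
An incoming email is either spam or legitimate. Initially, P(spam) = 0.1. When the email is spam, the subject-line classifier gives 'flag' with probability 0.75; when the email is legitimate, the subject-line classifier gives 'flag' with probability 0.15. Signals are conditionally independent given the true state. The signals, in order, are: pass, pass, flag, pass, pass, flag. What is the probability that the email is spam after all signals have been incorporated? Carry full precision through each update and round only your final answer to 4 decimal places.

0.0204

After 'pass': P(spam) = 0.25·0.1000 / (0.25·0.1000 + 0.85·0.9000) ≈ 0.0316
After 'pass': P(spam) = 0.25·0.0316 / (0.25·0.0316 + 0.85·0.9684) ≈ 0.0095
After 'flag': P(spam) = 0.75·0.0095 / (0.75·0.0095 + 0.15·0.9905) ≈ 0.0459
After 'pass': P(spam) = 0.25·0.0459 / (0.25·0.0459 + 0.85·0.9541) ≈ 0.0139
After 'pass': P(spam) = 0.25·0.0139 / (0.25·0.0139 + 0.85·0.9861) ≈ 0.0041
After 'flag': P(spam) = 0.75·0.0041 / (0.75·0.0041 + 0.15·0.9959) ≈ 0.0204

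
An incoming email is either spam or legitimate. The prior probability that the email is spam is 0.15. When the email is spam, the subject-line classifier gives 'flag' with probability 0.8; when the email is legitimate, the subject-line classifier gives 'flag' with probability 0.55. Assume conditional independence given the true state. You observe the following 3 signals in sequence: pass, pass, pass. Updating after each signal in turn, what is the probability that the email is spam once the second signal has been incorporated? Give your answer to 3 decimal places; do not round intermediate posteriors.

After 'pass': P(spam) = 0.2·0.1500 / (0.2·0.1500 + 0.45·0.8500) ≈ 0.0727
After 'pass': P(spam) = 0.2·0.0727 / (0.2·0.0727 + 0.45·0.9273) ≈ 0.0337

0.034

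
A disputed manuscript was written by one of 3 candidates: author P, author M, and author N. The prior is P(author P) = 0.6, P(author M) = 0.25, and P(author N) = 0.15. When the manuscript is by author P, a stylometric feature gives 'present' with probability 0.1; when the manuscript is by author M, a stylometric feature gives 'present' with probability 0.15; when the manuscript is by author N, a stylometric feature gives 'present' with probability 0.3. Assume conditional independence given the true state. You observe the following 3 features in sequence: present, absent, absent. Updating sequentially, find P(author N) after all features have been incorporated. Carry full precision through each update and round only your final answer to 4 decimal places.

0.2256

After 'present': normaliser = 0.1·0.6000 + 0.15·0.2500 + 0.3·0.1500; P(author P) ≈ 0.4211, P(author M) ≈ 0.2632, P(author N) ≈ 0.3158
After 'absent': normaliser = 0.9·0.4211 + 0.85·0.2632 + 0.7·0.3158; P(author P) ≈ 0.4601, P(author M) ≈ 0.2716, P(author N) ≈ 0.2684
After 'absent': normaliser = 0.9·0.4601 + 0.85·0.2716 + 0.7·0.2684; P(author P) ≈ 0.4972, P(author M) ≈ 0.2772, P(author N) ≈ 0.2256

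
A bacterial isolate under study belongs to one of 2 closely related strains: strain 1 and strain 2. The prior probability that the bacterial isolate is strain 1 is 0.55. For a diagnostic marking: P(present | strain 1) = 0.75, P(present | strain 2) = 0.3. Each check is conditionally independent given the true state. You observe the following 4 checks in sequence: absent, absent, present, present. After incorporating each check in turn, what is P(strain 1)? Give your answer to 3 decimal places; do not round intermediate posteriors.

0.494

Each posterior becomes the prior for the next update.
After 'absent': P(strain 1) = 0.25·0.5500 / (0.25·0.5500 + 0.7·0.4500) ≈ 0.3039
After 'absent': P(strain 1) = 0.25·0.3039 / (0.25·0.3039 + 0.7·0.6961) ≈ 0.1349
After 'present': P(strain 1) = 0.75·0.1349 / (0.75·0.1349 + 0.3·0.8651) ≈ 0.2804
After 'present': P(strain 1) = 0.75·0.2804 / (0.75·0.2804 + 0.3·0.7196) ≈ 0.4935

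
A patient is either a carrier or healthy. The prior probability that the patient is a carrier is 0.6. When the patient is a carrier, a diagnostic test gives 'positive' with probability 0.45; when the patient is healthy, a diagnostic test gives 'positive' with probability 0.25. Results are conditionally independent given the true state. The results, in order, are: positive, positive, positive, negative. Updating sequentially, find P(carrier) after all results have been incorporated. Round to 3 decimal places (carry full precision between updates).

0.865

After 'positive': P(carrier) = 0.45·0.6000 / (0.45·0.6000 + 0.25·0.4000) ≈ 0.7297
After 'positive': P(carrier) = 0.45·0.7297 / (0.45·0.7297 + 0.25·0.2703) ≈ 0.8294
After 'positive': P(carrier) = 0.45·0.8294 / (0.45·0.8294 + 0.25·0.1706) ≈ 0.8974
After 'negative': P(carrier) = 0.55·0.8974 / (0.55·0.8974 + 0.75·0.1026) ≈ 0.8651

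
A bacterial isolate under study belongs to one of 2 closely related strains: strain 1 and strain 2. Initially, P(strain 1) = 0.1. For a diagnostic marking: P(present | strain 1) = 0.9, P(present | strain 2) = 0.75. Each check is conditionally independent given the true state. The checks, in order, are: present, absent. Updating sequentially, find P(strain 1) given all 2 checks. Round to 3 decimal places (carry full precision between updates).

0.051

After 'present': P(strain 1) = 0.9·0.1000 / (0.9·0.1000 + 0.75·0.9000) ≈ 0.1176
After 'absent': P(strain 1) = 0.1·0.1176 / (0.1·0.1176 + 0.25·0.8824) ≈ 0.0506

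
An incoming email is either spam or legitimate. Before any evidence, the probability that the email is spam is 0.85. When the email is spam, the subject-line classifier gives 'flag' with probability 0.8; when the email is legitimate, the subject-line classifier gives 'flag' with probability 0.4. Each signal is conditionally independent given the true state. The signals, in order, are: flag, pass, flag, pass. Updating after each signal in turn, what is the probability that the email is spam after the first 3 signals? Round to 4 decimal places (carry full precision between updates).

Apply Bayes' rule sequentially, carrying P(spam) forward.
After 'flag': P(spam) = 0.8·0.8500 / (0.8·0.8500 + 0.4·0.1500) ≈ 0.9189
After 'pass': P(spam) = 0.2·0.9189 / (0.2·0.9189 + 0.6·0.0811) ≈ 0.7907
After 'flag': P(spam) = 0.8·0.7907 / (0.8·0.7907 + 0.4·0.2093) ≈ 0.8831

0.8831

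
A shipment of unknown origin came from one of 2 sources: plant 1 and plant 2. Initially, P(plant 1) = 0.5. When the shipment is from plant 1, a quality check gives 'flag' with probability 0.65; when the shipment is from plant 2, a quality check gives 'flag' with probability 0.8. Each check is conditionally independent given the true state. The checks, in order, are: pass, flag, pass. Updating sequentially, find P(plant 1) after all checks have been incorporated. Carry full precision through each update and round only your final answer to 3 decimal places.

After 'pass': P(plant 1) = 0.35·0.5000 / (0.35·0.5000 + 0.2·0.5000) ≈ 0.6364
After 'flag': P(plant 1) = 0.65·0.6364 / (0.65·0.6364 + 0.8·0.3636) ≈ 0.5871
After 'pass': P(plant 1) = 0.35·0.5871 / (0.35·0.5871 + 0.2·0.4129) ≈ 0.7133

0.713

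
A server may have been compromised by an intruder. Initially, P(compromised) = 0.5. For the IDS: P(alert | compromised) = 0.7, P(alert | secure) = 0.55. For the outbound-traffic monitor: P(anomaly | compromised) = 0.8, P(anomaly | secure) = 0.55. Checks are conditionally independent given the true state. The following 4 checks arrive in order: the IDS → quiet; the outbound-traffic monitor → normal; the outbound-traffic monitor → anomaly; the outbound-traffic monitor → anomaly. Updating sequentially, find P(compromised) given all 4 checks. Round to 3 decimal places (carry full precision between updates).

After the IDS='quiet': P(compromised) = 0.3·0.5000 / (0.3·0.5000 + 0.45·0.5000) ≈ 0.4000
After the outbound-traffic monitor='normal': P(compromised) = 0.2·0.4000 / (0.2·0.4000 + 0.45·0.6000) ≈ 0.2286
After the outbound-traffic monitor='anomaly': P(compromised) = 0.8·0.2286 / (0.8·0.2286 + 0.55·0.7714) ≈ 0.3012
After the outbound-traffic monitor='anomaly': P(compromised) = 0.8·0.3012 / (0.8·0.3012 + 0.55·0.6988) ≈ 0.3853

0.385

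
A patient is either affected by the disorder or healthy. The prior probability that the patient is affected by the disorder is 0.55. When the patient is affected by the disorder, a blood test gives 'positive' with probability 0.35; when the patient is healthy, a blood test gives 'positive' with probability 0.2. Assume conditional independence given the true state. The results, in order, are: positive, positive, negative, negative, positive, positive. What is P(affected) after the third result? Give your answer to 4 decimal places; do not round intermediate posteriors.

0.7526

After 'positive': P(affected) = 0.35·0.5500 / (0.35·0.5500 + 0.2·0.4500) ≈ 0.6814
After 'positive': P(affected) = 0.35·0.6814 / (0.35·0.6814 + 0.2·0.3186) ≈ 0.7892
After 'negative': P(affected) = 0.65·0.7892 / (0.65·0.7892 + 0.8·0.2108) ≈ 0.7526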